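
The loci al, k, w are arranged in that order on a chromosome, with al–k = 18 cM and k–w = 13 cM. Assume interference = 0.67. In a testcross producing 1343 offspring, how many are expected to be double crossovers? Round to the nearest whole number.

Map distances give recombination frequencies of 0.180 and 0.130 for the two intervals.
With interference 0.67 (so coincidence = 0.33), expected double-crossover frequency = 0.180 × 0.130 × 0.33 = 0.00772.
Expected number = 0.00772 × 1343 = 10.37 ≈ 10.

10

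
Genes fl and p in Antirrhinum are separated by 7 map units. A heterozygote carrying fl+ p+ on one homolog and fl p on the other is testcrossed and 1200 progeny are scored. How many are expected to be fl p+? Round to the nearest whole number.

42

A map distance of 7 map units corresponds to a recombination frequency of 0.070.
The F1 is fl+ p+ / fl p, so fl p+ is a recombinant gamete class with expected frequency r/2 = 0.070/2 = 0.0350.
Expected number = 0.0350 × 1200 = 42.00 ≈ 42.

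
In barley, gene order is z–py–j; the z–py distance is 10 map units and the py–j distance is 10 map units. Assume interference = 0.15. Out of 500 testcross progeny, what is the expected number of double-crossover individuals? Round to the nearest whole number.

Map distances give recombination frequencies of 0.100 and 0.100 for the two intervals.
With interference 0.15 (so coincidence = 0.85), expected double-crossover frequency = 0.100 × 0.100 × 0.85 = 0.00850.
Expected number = 0.00850 × 500 = 4.25 ≈ 4.

4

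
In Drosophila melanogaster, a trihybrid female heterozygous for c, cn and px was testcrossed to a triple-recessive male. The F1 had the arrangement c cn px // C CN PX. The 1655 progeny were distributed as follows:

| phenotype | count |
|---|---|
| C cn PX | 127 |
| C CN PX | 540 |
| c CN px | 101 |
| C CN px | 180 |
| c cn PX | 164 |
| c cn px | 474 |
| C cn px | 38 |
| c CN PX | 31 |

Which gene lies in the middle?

c

The two rarest classes, C cn px and c CN PX, are the double crossovers. Comparing them with the parentals, only the c allele has switched, so c is the middle locus and the order is cn – c – px.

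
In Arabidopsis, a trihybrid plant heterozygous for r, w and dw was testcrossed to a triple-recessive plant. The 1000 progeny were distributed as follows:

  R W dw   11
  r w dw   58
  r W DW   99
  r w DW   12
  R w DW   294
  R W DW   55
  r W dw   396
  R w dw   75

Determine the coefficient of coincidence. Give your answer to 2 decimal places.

0.86

The two most frequent reciprocal classes, R w DW and r W dw, are the parental types, so the F1 was R w DW / r W dw.
The two rarest classes, r w DW and R W dw, are the double crossovers. Comparing them with the parentals, only the r allele has switched, so r is the middle locus and the order is w – r – dw.
w–r: (113 + 23)/1000 = 0.1360; r–dw: (174 + 23)/1000 = 0.1970.
Expected DCO frequency = 0.1360 × 0.1970 ≈ 0.02679; observed = 23/1000 ≈ 0.02300.
Coefficient of coincidence = 0.02300/0.02679 ≈ 0.86.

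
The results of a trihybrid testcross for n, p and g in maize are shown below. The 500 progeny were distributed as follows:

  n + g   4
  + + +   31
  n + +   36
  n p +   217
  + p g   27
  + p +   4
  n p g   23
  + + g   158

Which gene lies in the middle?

The two most frequent reciprocal classes, n p + and + + g, are the parental types, so the F1 was n p + / + + g.
The two rarest classes, + p + and n + g, are the double crossovers. Comparing them with the parentals, only the n allele has switched, so n is the middle locus and the order is p – n – g.

n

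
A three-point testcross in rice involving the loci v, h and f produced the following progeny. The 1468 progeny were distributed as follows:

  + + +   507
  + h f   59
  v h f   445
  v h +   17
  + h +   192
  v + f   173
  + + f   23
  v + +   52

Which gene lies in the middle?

The two most frequent reciprocal classes, v h f and + + +, are the parental types, so the F1 was v h f / + + +.
The two rarest classes, v h + and + + f, are the double crossovers. Comparing them with the parentals, only the f allele has switched, so f is the middle locus and the order is h – f – v.

f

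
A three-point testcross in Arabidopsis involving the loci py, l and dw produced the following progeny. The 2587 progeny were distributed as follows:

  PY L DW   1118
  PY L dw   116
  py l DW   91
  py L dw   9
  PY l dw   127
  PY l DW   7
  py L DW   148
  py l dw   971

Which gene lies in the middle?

l

The two most frequent reciprocal classes, py l dw and PY L DW, are the parental types, so the F1 was py l dw / PY L DW.
The two rarest classes, py L dw and PY l DW, are the double crossovers. Comparing them with the parentals, only the l allele has switched, so l is the middle locus and the order is py – l – dw.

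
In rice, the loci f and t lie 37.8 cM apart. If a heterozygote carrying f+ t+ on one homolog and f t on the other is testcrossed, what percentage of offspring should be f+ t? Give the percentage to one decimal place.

18.9%

A map distance of 37.8 cM corresponds to a recombination frequency of 0.378.
The F1 is f+ t+ / f t, so f+ t is a recombinant gamete class with expected frequency r/2 = 0.378/2 = 0.1890.
That is 0.1890 = 18.9% of the progeny.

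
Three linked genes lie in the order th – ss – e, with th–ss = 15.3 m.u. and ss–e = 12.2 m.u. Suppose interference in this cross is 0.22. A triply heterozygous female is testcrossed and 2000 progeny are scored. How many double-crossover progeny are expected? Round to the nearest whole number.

Map distances give recombination frequencies of 0.153 and 0.122 for the two intervals.
With interference 0.22 (so coincidence = 0.78), expected double-crossover frequency = 0.153 × 0.122 × 0.78 = 0.01456.
Expected number = 0.01456 × 2000 = 29.12 ≈ 29.

29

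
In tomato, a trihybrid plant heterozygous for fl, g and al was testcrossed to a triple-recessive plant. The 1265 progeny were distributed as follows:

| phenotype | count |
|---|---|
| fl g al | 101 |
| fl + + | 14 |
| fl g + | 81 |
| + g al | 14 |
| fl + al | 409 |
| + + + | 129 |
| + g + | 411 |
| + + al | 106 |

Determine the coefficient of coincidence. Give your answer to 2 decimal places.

The two most frequent reciprocal classes, fl + al and + g +, are the parental types, so the F1 was fl + al / + g +.
The two rarest classes, fl + + and + g al, are the double crossovers. Comparing them with the parentals, only the al allele has switched, so al is the middle locus and the order is fl – al – g.
fl–al: (187 + 28)/1265 = 0.1700; al–g: (230 + 28)/1265 = 0.2040.
Expected DCO frequency = 0.1700 × 0.2040 ≈ 0.03468; observed = 28/1265 ≈ 0.02213.
Coefficient of coincidence = 0.02213/0.03468 ≈ 0.64.

0.64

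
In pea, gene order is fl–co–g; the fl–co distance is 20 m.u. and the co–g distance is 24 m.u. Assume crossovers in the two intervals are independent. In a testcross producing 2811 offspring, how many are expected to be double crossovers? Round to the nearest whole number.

Map distances give recombination frequencies of 0.200 and 0.240 for the two intervals.
With no interference, expected double-crossover frequency = 0.200 × 0.240 = 0.04800.
Expected number = 0.04800 × 2811 = 134.93 ≈ 135.

135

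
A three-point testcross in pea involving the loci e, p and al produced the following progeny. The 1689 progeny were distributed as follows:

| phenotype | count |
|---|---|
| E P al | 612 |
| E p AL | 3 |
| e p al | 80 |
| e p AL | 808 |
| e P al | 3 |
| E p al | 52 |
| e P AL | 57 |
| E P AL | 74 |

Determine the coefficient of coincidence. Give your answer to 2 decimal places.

The two most frequent reciprocal classes, E P al and e p AL, are the parental types, so the F1 was E P al / e p AL.
The two rarest classes, e P al and E p AL, are the double crossovers. Comparing them with the parentals, only the e allele has switched, so e is the middle locus and the order is p – e – al.
p–e: (109 + 6)/1689 = 0.0681; e–al: (154 + 6)/1689 = 0.0947.
Expected DCO frequency = 0.0681 × 0.0947 ≈ 0.00645; observed = 6/1689 ≈ 0.00355.
Coefficient of coincidence = 0.00355/0.00645 ≈ 0.55.

0.55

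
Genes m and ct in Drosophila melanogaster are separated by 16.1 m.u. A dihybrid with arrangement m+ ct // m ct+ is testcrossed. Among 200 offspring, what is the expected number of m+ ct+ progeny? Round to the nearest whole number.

16

A map distance of 16.1 m.u. corresponds to a recombination frequency of 0.161.
The F1 is m+ ct / m ct+, so m+ ct+ is a recombinant gamete class with expected frequency r/2 = 0.161/2 = 0.0805.
Expected number = 0.0805 × 200 = 16.10 ≈ 16.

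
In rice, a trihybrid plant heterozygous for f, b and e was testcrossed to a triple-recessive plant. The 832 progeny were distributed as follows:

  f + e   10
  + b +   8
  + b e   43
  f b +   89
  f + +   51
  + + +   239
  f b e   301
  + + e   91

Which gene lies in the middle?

The two most frequent reciprocal classes, f b e and + + +, are the parental types, so the F1 was f b e / + + +.
The two rarest classes, f + e and + b +, are the double crossovers. Comparing them with the parentals, only the b allele has switched, so b is the middle locus and the order is f – b – e.

b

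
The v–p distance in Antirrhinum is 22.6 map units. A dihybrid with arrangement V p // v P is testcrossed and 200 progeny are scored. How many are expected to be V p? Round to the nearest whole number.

77

A map distance of 22.6 map units corresponds to a recombination frequency of 0.226.
The F1 is V p / v P, so V p is a parental gamete class with expected frequency (1 − r)/2 = 0.774/2 = 0.3870.
Expected number = 0.3870 × 200 = 77.40 ≈ 77.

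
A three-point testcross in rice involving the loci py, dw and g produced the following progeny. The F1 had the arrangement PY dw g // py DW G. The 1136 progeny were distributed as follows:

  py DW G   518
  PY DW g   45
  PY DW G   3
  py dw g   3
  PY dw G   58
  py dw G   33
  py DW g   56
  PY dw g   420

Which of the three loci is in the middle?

py

The two rarest classes, py dw g and PY DW G, are the double crossovers. Comparing them with the parentals, only the py allele has switched, so py is the middle locus and the order is dw – py – g.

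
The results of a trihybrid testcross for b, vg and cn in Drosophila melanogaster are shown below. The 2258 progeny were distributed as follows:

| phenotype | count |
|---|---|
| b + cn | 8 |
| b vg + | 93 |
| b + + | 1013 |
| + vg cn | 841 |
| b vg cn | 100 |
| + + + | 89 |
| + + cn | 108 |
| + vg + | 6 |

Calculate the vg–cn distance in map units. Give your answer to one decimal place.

The two most frequent reciprocal classes, b + + and + vg cn, are the parental types, so the F1 was b + + / + vg cn.
The two rarest classes, b + cn and + vg +, are the double crossovers. Comparing them with the parentals, only the cn allele has switched, so cn is the middle locus and the order is vg – cn – b.
Crossovers in the vg–cn interval produce the single-crossover classes b vg + and + + cn (93 + 108 = 201) plus the double crossovers (14).
RF(vg–cn) = (201 + 14) / 2258 = 215/2258 = 0.0952 → 9.5 map units.

9.5 map units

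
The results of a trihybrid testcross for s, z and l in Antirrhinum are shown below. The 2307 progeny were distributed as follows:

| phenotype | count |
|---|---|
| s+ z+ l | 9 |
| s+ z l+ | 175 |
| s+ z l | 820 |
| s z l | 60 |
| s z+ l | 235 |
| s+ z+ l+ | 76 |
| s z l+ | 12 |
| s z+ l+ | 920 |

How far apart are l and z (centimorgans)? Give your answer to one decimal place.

The two most frequent reciprocal classes, s z+ l+ and s+ z l, are the parental types, so the F1 was s z+ l+ / s+ z l.
The two rarest classes, s z l+ and s+ z+ l, are the double crossovers. Comparing them with the parentals, only the z allele has switched, so z is the middle locus and the order is s – z – l.
Crossovers in the z–l interval produce the single-crossover classes s z+ l and s+ z l+ (235 + 175 = 410) plus the double crossovers (21).
RF(z–l) = (410 + 21) / 2307 = 431/2307 = 0.1868 → 18.7 centimorgans.

18.7 centimorgans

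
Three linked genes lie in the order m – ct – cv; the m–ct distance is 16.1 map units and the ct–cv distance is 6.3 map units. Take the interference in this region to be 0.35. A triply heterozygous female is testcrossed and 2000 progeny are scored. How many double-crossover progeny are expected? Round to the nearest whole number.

Map distances give recombination frequencies of 0.161 and 0.063 for the two intervals.
With interference 0.35 (so coincidence = 0.65), expected double-crossover frequency = 0.161 × 0.063 × 0.65 = 0.00659.
Expected number = 0.00659 × 2000 = 13.19 ≈ 13.

13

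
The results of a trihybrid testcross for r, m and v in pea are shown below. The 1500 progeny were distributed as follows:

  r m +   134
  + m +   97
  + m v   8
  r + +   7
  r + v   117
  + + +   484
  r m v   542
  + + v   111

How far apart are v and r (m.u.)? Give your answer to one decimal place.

17.3 m.u.

The two most frequent reciprocal classes, r m v and + + +, are the parental types, so the F1 was r m v / + + +.
The two rarest classes, + m v and r + +, are the double crossovers. Comparing them with the parentals, only the r allele has switched, so r is the middle locus and the order is v – r – m.
Crossovers in the v–r interval produce the single-crossover classes r m + and + + v (134 + 111 = 245) plus the double crossovers (15).
RF(v–r) = (245 + 15) / 1500 = 260/1500 = 0.1733 → 17.3 m.u.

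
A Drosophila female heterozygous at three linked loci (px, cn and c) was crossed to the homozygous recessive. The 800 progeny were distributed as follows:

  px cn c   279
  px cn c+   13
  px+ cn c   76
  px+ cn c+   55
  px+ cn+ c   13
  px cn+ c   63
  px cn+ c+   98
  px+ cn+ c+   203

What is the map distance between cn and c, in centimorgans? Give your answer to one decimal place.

18.0 centimorgans

The two most frequent reciprocal classes, px+ cn+ c+ and px cn c, are the parental types, so the F1 was px+ cn+ c+ / px cn c.
The two rarest classes, px+ cn+ c and px cn c+, are the double crossovers. Comparing them with the parentals, only the c allele has switched, so c is the middle locus and the order is cn – c – px.
Crossovers in the cn–c interval produce the single-crossover classes px+ cn c+ and px cn+ c (55 + 63 = 118) plus the double crossovers (26).
RF(cn–c) = (118 + 26) / 800 = 144/800 = 0.1800 → 18.0 centimorgans.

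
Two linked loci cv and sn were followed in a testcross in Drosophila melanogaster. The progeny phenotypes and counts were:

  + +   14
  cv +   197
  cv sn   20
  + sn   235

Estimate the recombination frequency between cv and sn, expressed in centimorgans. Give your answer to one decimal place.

The two most frequent classes, + sn (235) and cv + (197), are the parental types, so the F1 was + sn / cv +.
The recombinant classes are + + and cv sn: 14 + 20 = 34.
Recombination frequency = 34/466 = 0.0730 ≈ 7.3%, i.e. 7.3 centimorgans.

7.3 centimorgans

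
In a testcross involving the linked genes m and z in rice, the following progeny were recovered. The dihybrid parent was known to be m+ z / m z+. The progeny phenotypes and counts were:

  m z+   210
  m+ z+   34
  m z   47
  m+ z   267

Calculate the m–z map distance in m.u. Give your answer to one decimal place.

The recombinant classes are m+ z+ and m z: 34 + 47 = 81.
Recombination frequency = 81/558 = 0.1452 ≈ 14.5%, i.e. 14.5 m.u.

14.5 m.u.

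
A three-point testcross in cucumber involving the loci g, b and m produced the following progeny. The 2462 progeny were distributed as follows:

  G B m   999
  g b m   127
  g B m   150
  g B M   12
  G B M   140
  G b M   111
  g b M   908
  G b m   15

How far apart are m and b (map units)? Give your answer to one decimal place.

The two most frequent reciprocal classes, G B m and g b M, are the parental types, so the F1 was G B m / g b M.
The two rarest classes, G b m and g B M, are the double crossovers. Comparing them with the parentals, only the b allele has switched, so b is the middle locus and the order is g – b – m.
Crossovers in the b–m interval produce the single-crossover classes G B M and g b m (140 + 127 = 267) plus the double crossovers (27).
RF(b–m) = (267 + 27) / 2462 = 294/2462 = 0.1194 → 11.9 map units.

11.9 map units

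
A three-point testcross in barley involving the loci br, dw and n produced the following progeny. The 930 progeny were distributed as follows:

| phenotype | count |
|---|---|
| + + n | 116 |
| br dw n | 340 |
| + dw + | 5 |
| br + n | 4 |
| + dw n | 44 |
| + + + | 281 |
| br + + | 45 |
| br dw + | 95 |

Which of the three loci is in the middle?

The two most frequent reciprocal classes, br dw n and + + +, are the parental types, so the F1 was br dw n / + + +.
The two rarest classes, br + n and + dw +, are the double crossovers. Comparing them with the parentals, only the dw allele has switched, so dw is the middle locus and the order is n – dw – br.

dw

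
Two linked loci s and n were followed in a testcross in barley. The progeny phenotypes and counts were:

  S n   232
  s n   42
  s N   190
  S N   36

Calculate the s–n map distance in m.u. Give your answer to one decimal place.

The two most frequent classes, S n (232) and s N (190), are the parental types, so the F1 was S n / s N.
The recombinant classes are S N and s n: 36 + 42 = 78.
Recombination frequency = 78/500 = 0.1560 ≈ 15.6%, i.e. 15.6 m.u.

15.6 m.u.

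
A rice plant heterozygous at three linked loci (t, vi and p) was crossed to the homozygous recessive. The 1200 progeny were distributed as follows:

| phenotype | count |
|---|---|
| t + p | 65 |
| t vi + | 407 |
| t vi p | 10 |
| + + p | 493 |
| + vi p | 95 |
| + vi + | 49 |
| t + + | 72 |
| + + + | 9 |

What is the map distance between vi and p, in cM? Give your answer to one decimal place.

The two most frequent reciprocal classes, t vi + and + + p, are the parental types, so the F1 was t vi + / + + p.
The two rarest classes, t vi p and + + +, are the double crossovers. Comparing them with the parentals, only the p allele has switched, so p is the middle locus and the order is vi – p – t.
Crossovers in the vi–p interval produce the single-crossover classes t + + and + vi p (72 + 95 = 167) plus the double crossovers (19).
RF(vi–p) = (167 + 19) / 1200 = 186/1200 = 0.1550 → 15.5 cM.

15.5 cM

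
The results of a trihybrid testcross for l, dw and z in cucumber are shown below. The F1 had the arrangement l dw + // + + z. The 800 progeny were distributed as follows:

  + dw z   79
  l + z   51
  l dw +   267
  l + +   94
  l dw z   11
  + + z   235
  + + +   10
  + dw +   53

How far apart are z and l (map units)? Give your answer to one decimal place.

15.6 map units

The two rarest classes, l dw z and + + +, are the double crossovers. Comparing them with the parentals, only the z allele has switched, so z is the middle locus and the order is l – z – dw.
Crossovers in the l–z interval produce the single-crossover classes + dw + and l + z (53 + 51 = 104) plus the double crossovers (21).
RF(l–z) = (104 + 21) / 800 = 125/800 = 0.1562 → 15.6 map units.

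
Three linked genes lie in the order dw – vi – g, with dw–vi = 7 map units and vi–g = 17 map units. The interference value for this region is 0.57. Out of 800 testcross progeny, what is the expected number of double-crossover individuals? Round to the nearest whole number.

4

Map distances give recombination frequencies of 0.070 and 0.170 for the two intervals.
With interference 0.57 (so coincidence = 0.43), expected double-crossover frequency = 0.070 × 0.170 × 0.43 = 0.00512.
Expected number = 0.00512 × 800 = 4.09 ≈ 4.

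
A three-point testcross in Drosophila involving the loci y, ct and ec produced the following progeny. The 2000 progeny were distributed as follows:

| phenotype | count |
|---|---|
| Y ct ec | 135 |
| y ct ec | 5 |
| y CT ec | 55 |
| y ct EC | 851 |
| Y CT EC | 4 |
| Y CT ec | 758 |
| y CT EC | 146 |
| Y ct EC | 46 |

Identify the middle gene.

ec

The two most frequent reciprocal classes, y ct EC and Y CT ec, are the parental types, so the F1 was y ct EC / Y CT ec.
The two rarest classes, y ct ec and Y CT EC, are the double crossovers. Comparing them with the parentals, only the ec allele has switched, so ec is the middle locus and the order is y – ec – ct.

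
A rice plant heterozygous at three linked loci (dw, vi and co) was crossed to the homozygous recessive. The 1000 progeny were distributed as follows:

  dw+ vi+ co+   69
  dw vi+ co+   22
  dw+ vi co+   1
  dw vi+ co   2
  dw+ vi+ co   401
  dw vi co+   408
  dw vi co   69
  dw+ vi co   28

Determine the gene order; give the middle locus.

The two most frequent reciprocal classes, dw vi co+ and dw+ vi+ co, are the parental types, so the F1 was dw vi co+ / dw+ vi+ co.
The two rarest classes, dw+ vi co+ and dw vi+ co, are the double crossovers. Comparing them with the parentals, only the dw allele has switched, so dw is the middle locus and the order is co – dw – vi.

dw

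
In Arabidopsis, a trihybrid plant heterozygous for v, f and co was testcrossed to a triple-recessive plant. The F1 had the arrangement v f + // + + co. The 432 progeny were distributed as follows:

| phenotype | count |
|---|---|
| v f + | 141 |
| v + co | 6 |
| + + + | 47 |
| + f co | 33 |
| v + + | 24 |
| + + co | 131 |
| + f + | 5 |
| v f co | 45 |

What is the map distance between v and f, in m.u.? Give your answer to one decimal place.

The two rarest classes, + f + and v + co, are the double crossovers. Comparing them with the parentals, only the v allele has switched, so v is the middle locus and the order is f – v – co.
Crossovers in the f–v interval produce the single-crossover classes v + + and + f co (24 + 33 = 57) plus the double crossovers (11).
RF(f–v) = (57 + 11) / 432 = 68/432 = 0.1574 → 15.7 m.u.

15.7 m.u.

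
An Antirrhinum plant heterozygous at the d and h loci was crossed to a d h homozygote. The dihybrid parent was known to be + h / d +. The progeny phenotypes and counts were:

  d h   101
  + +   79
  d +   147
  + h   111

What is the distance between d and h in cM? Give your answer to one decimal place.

The recombinant classes are + + and d h: 79 + 101 = 180.
Recombination frequency = 180/438 = 0.4110 ≈ 41.1%, i.e. 41.1 cM.

41.1 cM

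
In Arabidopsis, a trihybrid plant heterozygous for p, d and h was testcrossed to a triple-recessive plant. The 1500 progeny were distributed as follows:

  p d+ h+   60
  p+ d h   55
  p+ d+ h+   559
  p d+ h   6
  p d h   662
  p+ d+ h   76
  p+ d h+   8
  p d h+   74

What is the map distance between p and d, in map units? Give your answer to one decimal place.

8.6 map units

The two most frequent reciprocal classes, p+ d+ h+ and p d h, are the parental types, so the F1 was p+ d+ h+ / p d h.
The two rarest classes, p+ d h+ and p d+ h, are the double crossovers. Comparing them with the parentals, only the d allele has switched, so d is the middle locus and the order is h – d – p.
Crossovers in the d–p interval produce the single-crossover classes p d+ h+ and p+ d h (60 + 55 = 115) plus the double crossovers (14).
RF(d–p) = (115 + 14) / 1500 = 129/1500 = 0.0860 → 8.6 map units.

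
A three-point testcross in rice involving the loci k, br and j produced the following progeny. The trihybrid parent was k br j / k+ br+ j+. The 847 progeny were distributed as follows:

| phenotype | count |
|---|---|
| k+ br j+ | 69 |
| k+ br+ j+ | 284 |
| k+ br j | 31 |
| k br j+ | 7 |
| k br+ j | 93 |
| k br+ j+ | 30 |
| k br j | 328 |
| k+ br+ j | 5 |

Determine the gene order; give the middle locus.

The two rarest classes, k br j+ and k+ br+ j, are the double crossovers. Comparing them with the parentals, only the j allele has switched, so j is the middle locus and the order is k – j – br.

j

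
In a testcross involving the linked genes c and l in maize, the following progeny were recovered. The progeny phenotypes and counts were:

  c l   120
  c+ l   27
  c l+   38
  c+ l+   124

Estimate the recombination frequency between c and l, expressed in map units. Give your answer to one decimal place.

The two most frequent classes, c+ l+ (124) and c l (120), are the parental types, so the F1 was c+ l+ / c l.
The recombinant classes are c+ l and c l+: 27 + 38 = 65.
Recombination frequency = 65/309 = 0.2104 ≈ 21.0%, i.e. 21.0 map units.

21.0 map units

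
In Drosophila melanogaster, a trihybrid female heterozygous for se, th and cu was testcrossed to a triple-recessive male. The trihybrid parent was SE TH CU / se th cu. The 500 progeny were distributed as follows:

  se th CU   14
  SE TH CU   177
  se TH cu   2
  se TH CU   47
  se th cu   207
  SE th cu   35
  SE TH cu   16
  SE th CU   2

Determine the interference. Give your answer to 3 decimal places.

The two rarest classes, SE th CU and se TH cu, are the double crossovers. Comparing them with the parentals, only the th allele has switched, so th is the middle locus and the order is cu – th – se.
cu–th: (30 + 4)/500 = 0.0680; th–se: (82 + 4)/500 = 0.1720.
Expected DCO frequency = 0.0680 × 0.1720 ≈ 0.01170; observed = 4/500 ≈ 0.00800.
Coefficient of coincidence = 0.00800/0.01170 ≈ 0.684; interference = 1 − 0.684 = 0.316.

0.316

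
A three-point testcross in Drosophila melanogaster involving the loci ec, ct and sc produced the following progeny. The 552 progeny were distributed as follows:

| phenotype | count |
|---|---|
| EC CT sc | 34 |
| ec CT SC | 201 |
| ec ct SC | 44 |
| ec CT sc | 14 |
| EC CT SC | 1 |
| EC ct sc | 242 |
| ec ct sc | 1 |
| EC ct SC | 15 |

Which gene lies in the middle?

ec

The two most frequent reciprocal classes, ec CT SC and EC ct sc, are the parental types, so the F1 was ec CT SC / EC ct sc.
The two rarest classes, EC CT SC and ec ct sc, are the double crossovers. Comparing them with the parentals, only the ec allele has switched, so ec is the middle locus and the order is sc – ec – ct.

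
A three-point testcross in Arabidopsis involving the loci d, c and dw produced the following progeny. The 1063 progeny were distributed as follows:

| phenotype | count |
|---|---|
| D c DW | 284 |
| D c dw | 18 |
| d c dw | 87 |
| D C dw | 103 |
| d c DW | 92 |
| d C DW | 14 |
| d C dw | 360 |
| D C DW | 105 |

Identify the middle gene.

The two most frequent reciprocal classes, d C dw and D c DW, are the parental types, so the F1 was d C dw / D c DW.
The two rarest classes, d C DW and D c dw, are the double crossovers. Comparing them with the parentals, only the dw allele has switched, so dw is the middle locus and the order is c – dw – d.

dw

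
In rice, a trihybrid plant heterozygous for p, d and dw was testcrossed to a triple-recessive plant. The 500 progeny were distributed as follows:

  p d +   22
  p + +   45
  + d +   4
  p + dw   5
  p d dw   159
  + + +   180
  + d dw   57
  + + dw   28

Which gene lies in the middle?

d

The two most frequent reciprocal classes, + + + and p d dw, are the parental types, so the F1 was + + + / p d dw.
The two rarest classes, + d + and p + dw, are the double crossovers. Comparing them with the parentals, only the d allele has switched, so d is the middle locus and the order is dw – d – p.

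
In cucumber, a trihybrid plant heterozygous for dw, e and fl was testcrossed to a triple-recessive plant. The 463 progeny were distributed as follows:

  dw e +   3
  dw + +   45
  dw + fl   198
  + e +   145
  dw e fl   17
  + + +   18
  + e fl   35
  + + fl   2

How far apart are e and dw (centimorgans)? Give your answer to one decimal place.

The two most frequent reciprocal classes, + e + and dw + fl, are the parental types, so the F1 was + e + / dw + fl.
The two rarest classes, dw e + and + + fl, are the double crossovers. Comparing them with the parentals, only the dw allele has switched, so dw is the middle locus and the order is fl – dw – e.
Crossovers in the dw–e interval produce the single-crossover classes + + + and dw e fl (18 + 17 = 35) plus the double crossovers (5).
RF(dw–e) = (35 + 5) / 463 = 40/463 = 0.0864 → 8.6 centimorgans.

8.6 centimorgans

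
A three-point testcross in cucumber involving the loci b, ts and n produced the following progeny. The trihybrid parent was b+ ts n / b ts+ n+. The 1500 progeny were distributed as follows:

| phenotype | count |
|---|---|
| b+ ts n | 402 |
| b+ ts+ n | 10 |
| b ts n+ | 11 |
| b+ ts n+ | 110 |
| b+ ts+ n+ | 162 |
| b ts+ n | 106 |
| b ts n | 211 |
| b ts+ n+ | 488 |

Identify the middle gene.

ts

The two rarest classes, b+ ts+ n and b ts n+, are the double crossovers. Comparing them with the parentals, only the ts allele has switched, so ts is the middle locus and the order is n – ts – b.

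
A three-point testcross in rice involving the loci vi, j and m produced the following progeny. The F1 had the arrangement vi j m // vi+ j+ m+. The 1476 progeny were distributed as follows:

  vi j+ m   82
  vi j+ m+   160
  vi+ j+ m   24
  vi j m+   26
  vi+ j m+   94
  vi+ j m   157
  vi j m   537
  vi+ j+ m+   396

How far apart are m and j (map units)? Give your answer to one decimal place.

The two rarest classes, vi j m+ and vi+ j+ m, are the double crossovers. Comparing them with the parentals, only the m allele has switched, so m is the middle locus and the order is vi – m – j.
Crossovers in the m–j interval produce the single-crossover classes vi j+ m and vi+ j m+ (82 + 94 = 176) plus the double crossovers (50).
RF(m–j) = (176 + 50) / 1476 = 226/1476 = 0.1531 → 15.3 map units.

15.3 map units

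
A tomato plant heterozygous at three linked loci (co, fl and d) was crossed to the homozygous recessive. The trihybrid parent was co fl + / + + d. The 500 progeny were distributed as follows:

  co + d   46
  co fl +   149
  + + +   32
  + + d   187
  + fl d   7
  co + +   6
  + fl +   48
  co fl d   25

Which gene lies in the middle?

fl

The two rarest classes, co + + and + fl d, are the double crossovers. Comparing them with the parentals, only the fl allele has switched, so fl is the middle locus and the order is co – fl – d.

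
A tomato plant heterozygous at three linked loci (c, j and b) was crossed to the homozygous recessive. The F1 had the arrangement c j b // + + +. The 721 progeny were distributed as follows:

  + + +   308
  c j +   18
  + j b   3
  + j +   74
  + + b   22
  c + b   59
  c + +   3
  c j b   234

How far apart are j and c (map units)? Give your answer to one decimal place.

The two rarest classes, + j b and c + +, are the double crossovers. Comparing them with the parentals, only the c allele has switched, so c is the middle locus and the order is j – c – b.
Crossovers in the j–c interval produce the single-crossover classes c + b and + j + (59 + 74 = 133) plus the double crossovers (6).
RF(j–c) = (133 + 6) / 721 = 139/721 = 0.1928 → 19.3 map units.

19.3 map units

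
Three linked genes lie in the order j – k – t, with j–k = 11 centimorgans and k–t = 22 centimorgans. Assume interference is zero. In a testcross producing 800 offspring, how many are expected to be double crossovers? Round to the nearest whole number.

19

Map distances give recombination frequencies of 0.110 and 0.220 for the two intervals.
With no interference, expected double-crossover frequency = 0.110 × 0.220 = 0.02420.
Expected number = 0.02420 × 800 = 19.36 ≈ 19.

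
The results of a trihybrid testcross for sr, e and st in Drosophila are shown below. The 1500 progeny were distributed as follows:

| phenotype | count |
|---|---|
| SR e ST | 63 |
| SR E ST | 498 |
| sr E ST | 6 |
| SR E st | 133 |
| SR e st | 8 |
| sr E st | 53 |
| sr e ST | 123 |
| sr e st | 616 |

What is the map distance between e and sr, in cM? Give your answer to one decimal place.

The two most frequent reciprocal classes, SR E ST and sr e st, are the parental types, so the F1 was SR E ST / sr e st.
The two rarest classes, sr E ST and SR e st, are the double crossovers. Comparing them with the parentals, only the sr allele has switched, so sr is the middle locus and the order is e – sr – st.
Crossovers in the e–sr interval produce the single-crossover classes SR e ST and sr E st (63 + 53 = 116) plus the double crossovers (14).
RF(e–sr) = (116 + 14) / 1500 = 130/1500 = 0.0867 → 8.7 cM.

8.7 cM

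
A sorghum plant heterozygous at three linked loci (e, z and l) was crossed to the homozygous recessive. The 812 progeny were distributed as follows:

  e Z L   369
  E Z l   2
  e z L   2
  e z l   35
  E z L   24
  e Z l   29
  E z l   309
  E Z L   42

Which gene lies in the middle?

The two most frequent reciprocal classes, e Z L and E z l, are the parental types, so the F1 was e Z L / E z l.
The two rarest classes, e z L and E Z l, are the double crossovers. Comparing them with the parentals, only the z allele has switched, so z is the middle locus and the order is l – z – e.

z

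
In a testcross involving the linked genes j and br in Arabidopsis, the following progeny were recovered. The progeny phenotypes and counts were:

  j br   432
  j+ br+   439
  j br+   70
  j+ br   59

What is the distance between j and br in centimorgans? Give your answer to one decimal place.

The two most frequent classes, j+ br+ (439) and j br (432), are the parental types, so the F1 was j+ br+ / j br.
The recombinant classes are j+ br and j br+: 59 + 70 = 129.
Recombination frequency = 129/1000 = 0.1290 ≈ 12.9%, i.e. 12.9 centimorgans.

12.9 centimorgans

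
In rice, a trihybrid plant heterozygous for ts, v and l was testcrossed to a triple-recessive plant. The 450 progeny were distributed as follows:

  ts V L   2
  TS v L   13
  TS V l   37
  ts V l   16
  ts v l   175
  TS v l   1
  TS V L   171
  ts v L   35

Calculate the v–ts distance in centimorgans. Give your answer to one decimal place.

The two most frequent reciprocal classes, ts v l and TS V L, are the parental types, so the F1 was ts v l / TS V L.
The two rarest classes, TS v l and ts V L, are the double crossovers. Comparing them with the parentals, only the ts allele has switched, so ts is the middle locus and the order is l – ts – v.
Crossovers in the ts–v interval produce the single-crossover classes ts V l and TS v L (16 + 13 = 29) plus the double crossovers (3).
RF(ts–v) = (29 + 3) / 450 = 32/450 = 0.0711 → 7.1 centimorgans.

7.1 centimorgans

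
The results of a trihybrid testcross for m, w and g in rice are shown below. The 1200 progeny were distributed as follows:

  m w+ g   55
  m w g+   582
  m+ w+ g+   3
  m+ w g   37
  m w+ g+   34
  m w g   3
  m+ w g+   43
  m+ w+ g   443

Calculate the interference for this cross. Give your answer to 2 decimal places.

The two most frequent reciprocal classes, m+ w+ g and m w g+, are the parental types, so the F1 was m+ w+ g / m w g+.
The two rarest classes, m+ w+ g+ and m w g, are the double crossovers. Comparing them with the parentals, only the g allele has switched, so g is the middle locus and the order is m – g – w.
m–g: (98 + 6)/1200 = 0.0867; g–w: (71 + 6)/1200 = 0.0642.
Expected DCO frequency = 0.0867 × 0.0642 ≈ 0.00557; observed = 6/1200 ≈ 0.00500.
Coefficient of coincidence = 0.00500/0.00557 ≈ 0.90; interference = 1 − 0.90 = 0.10.

0.10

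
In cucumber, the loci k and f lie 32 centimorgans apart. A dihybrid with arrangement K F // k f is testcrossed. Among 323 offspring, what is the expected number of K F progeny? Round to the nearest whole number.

110

A map distance of 32 centimorgans corresponds to a recombination frequency of 0.320.
The F1 is K F / k f, so K F is a parental gamete class with expected frequency (1 − r)/2 = 0.680/2 = 0.3400.
Expected number = 0.3400 × 323 = 109.82 ≈ 110.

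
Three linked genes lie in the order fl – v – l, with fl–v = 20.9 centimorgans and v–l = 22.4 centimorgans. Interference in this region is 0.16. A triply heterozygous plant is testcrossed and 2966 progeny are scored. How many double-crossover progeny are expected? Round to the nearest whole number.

Map distances give recombination frequencies of 0.209 and 0.224 for the two intervals.
With interference 0.16 (so coincidence = 0.84), expected double-crossover frequency = 0.209 × 0.224 × 0.84 = 0.03933.
Expected number = 0.03933 × 2966 = 116.64 ≈ 117.

117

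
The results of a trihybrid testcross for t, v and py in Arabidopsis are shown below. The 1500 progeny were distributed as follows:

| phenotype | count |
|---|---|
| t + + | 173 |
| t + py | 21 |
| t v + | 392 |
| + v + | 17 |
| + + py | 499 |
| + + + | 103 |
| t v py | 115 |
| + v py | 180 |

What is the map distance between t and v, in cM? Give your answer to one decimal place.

26.1 cM

The two most frequent reciprocal classes, t v + and + + py, are the parental types, so the F1 was t v + / + + py.
The two rarest classes, + v + and t + py, are the double crossovers. Comparing them with the parentals, only the t allele has switched, so t is the middle locus and the order is v – t – py.
Crossovers in the v–t interval produce the single-crossover classes t + + and + v py (173 + 180 = 353) plus the double crossovers (38).
RF(v–t) = (353 + 38) / 1500 = 391/1500 = 0.2607 → 26.1 cM.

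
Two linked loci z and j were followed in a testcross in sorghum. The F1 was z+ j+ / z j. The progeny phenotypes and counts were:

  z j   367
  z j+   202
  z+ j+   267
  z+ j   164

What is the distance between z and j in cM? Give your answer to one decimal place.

36.6 cM

The recombinant classes are z+ j and z j+: 164 + 202 = 366.
Recombination frequency = 366/1000 = 0.3660 ≈ 36.6%, i.e. 36.6 cM.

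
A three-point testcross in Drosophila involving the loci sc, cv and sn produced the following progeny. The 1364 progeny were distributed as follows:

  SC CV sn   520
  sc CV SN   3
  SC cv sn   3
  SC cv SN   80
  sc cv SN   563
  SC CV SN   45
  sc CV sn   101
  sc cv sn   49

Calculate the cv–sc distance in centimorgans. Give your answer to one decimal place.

13.7 centimorgans

The two most frequent reciprocal classes, SC CV sn and sc cv SN, are the parental types, so the F1 was SC CV sn / sc cv SN.
The two rarest classes, SC cv sn and sc CV SN, are the double crossovers. Comparing them with the parentals, only the cv allele has switched, so cv is the middle locus and the order is sn – cv – sc.
Crossovers in the cv–sc interval produce the single-crossover classes sc CV sn and SC cv SN (101 + 80 = 181) plus the double crossovers (6).
RF(cv–sc) = (181 + 6) / 1364 = 187/1364 = 0.1371 → 13.7 centimorgans.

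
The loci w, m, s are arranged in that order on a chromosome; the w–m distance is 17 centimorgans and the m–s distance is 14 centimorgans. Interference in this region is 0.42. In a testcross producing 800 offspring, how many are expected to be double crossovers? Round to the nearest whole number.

Map distances give recombination frequencies of 0.170 and 0.140 for the two intervals.
With interference 0.42 (so coincidence = 0.58), expected double-crossover frequency = 0.170 × 0.140 × 0.58 = 0.01380.
Expected number = 0.01380 × 800 = 11.04 ≈ 11.

11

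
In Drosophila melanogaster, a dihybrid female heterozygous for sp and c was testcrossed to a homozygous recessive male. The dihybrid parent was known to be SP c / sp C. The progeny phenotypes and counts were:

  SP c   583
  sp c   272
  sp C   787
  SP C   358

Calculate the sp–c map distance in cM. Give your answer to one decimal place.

The recombinant classes are SP C and sp c: 358 + 272 = 630.
Recombination frequency = 630/2000 = 0.3150 ≈ 31.5%, i.e. 31.5 cM.

31.5 cM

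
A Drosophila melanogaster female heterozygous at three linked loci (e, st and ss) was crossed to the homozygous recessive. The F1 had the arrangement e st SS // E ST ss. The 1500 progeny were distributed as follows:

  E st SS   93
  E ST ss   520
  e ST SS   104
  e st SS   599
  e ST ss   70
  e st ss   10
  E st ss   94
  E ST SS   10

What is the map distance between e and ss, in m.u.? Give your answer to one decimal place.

The two rarest classes, e st ss and E ST SS, are the double crossovers. Comparing them with the parentals, only the ss allele has switched, so ss is the middle locus and the order is st – ss – e.
Crossovers in the ss–e interval produce the single-crossover classes E st SS and e ST ss (93 + 70 = 163) plus the double crossovers (20).
RF(ss–e) = (163 + 20) / 1500 = 183/1500 = 0.1220 → 12.2 m.u.

12.2 m.u.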